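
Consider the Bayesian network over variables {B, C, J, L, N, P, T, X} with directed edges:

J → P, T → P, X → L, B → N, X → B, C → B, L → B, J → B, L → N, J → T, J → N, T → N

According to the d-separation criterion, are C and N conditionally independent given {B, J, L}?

6 paths connect C and N; each must be blocked for d-separation to hold:
Path 1: C → B → N
  B is a chain here and B is conditioned on, so the path is blocked at B.
Path 2: C → B ← X → L → N
  L is a chain here and L is conditioned on, so the path is blocked at L.
Path 3: C → B ← L → N
  L is a fork here and L is conditioned on, so the path is blocked at L.
Path 4: C → B ← J → N
  J is a fork here and J is conditioned on, so the path is blocked at J.
Path 5: C → B ← J → P ← T → N
  J is a fork here and J is conditioned on, so the path is blocked at J.
Path 6: C → B ← J → T → N
  J is a fork here and J is conditioned on, so the path is blocked at J.
Since every path is blocked, d-separation holds.

Yes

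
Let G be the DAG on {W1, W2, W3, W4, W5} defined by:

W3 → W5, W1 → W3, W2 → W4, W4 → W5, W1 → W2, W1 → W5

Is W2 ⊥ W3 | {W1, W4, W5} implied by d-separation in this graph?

Yes

4 paths connect W2 and W3; each must be blocked for d-separation to hold:
  1. W2 ← W1 → W5 ← W3 — W1:fork[blocks]; W5:collider[open] ⇒ blocked
  2. W2 ← W1 → W3 — W1:fork[blocks] ⇒ blocked
  3. W2 → W4 → W5 ← W1 → W3 — W4:chain[blocks]; W5:collider[open]; W1:fork[blocks] ⇒ blocked
  4. W2 → W4 → W5 ← W3 — W4:chain[blocks]; W5:collider[open] ⇒ blocked
Every path is blocked, so W2 and W3 are d-separated given {W1, W4, W5}.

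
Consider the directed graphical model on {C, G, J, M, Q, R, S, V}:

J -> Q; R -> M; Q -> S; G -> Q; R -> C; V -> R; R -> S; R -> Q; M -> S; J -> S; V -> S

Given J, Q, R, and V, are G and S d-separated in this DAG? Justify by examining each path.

5 paths connect G and S; each must be blocked for d-separation to hold:
Path 1: G → Q ← R ← V → S
  R is a chain here and R is conditioned on, so the path is blocked at R.
Path 2: G → Q ← R → M → S
  R is a fork here and R is conditioned on, so the path is blocked at R.
Path 3: G → Q ← R → S
  R is a fork here and R is conditioned on, so the path is blocked at R.
Path 4: G → Q → S
  Q is a chain here and Q is conditioned on, so the path is blocked at Q.
Path 5: G → Q ← J → S
  J is a fork here and J is conditioned on, so the path is blocked at J.
Every path is blocked, so G and S are d-separated given {J, Q, R, V}.

Yes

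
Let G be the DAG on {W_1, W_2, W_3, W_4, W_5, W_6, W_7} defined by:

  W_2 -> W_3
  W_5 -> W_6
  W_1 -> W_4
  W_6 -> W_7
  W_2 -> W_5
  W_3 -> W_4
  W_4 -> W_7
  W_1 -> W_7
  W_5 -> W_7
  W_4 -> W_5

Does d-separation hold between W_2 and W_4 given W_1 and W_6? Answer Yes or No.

There are 6 undirected paths between W_2 and W_4; checking each against the conditioning set {W_1, W_6}:
Path 1: W_2 → W_3 → W_4
  W_3 is a chain and W_3 is not conditioned on — no node blocks this path, so it is active.
Path 2: W_2 → W_5 → W_7 ← W_1 → W_4
  W_7 is a collider here and neither W_7 nor any of its descendants is conditioned on, so the collider stays closed — the path is blocked at W_7.
Path 3: W_2 → W_5 → W_7 ← W_4
  W_7 is a collider here and neither W_7 nor any of its descendants is conditioned on, so the collider stays closed — the path is blocked at W_7.
Path 4: W_2 → W_5 → W_6 → W_7 ← W_1 → W_4
  W_6 is a chain here and W_6 is conditioned on, so the path is blocked at W_6.
Path 5: W_2 → W_5 → W_6 → W_7 ← W_4
  W_6 is a chain here and W_6 is conditioned on, so the path is blocked at W_6.
Path 6: W_2 → W_5 ← W_4
  W_5 is a collider and its descendant W_6 is conditioned on, which opens it — no node blocks this path, so it is active.
Because an active path exists, W_2 and W_4 are not d-separated.

No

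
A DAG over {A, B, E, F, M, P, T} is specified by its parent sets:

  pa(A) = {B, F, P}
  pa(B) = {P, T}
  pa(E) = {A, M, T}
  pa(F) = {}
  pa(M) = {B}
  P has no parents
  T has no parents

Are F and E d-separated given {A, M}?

Enumerating the 5 paths from F to E and testing each for blocking by {A, M}:
Path 1: F → A ← B → M → E
  M is a chain here and M is conditioned on, so the path is blocked at M.
Path 2: F → A ← B ← T → E
  A is a collider and A is conditioned on, which opens it; B is a chain and B is not conditioned on; T is a fork and T is not conditioned on — no node blocks this path, so it is active.
Path 3: F → A → E
  A is a chain here and A is conditioned on, so the path is blocked at A.
Path 4: F → A ← P → B → M → E
  M is a chain here and M is conditioned on, so the path is blocked at M.
Path 5: F → A ← P → B ← T → E
  A is a collider and A is conditioned on, which opens it; P is a fork and P is not conditioned on; B is a collider and its descendant A is conditioned on, which opens it; T is a fork and T is not conditioned on — no node blocks this path, so it is active.
Since the path F → A ← B ← T → E is active, F and E are not d-separated given {A, M}.

No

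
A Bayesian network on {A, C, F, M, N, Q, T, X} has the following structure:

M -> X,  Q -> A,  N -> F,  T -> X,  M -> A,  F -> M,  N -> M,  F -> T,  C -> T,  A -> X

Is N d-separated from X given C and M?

We examine all 6 paths between N and X:
  1. N → M → X — M:chain[blocks] ⇒ blocked
  2. N → M ← F → T → X — M:collider[open]; F:fork[open]; T:chain[open] ⇒ active
  3. N → M → A → X — M:chain[blocks]; A:chain[open] ⇒ blocked
  4. N → F → T → X — F:chain[open]; T:chain[open] ⇒ active
  5. N → F → M → X — F:chain[open]; M:chain[blocks] ⇒ blocked
  6. N → F → M → A → X — F:chain[open]; M:chain[blocks]; A:chain[open] ⇒ blocked
Because an active path exists, N and X are not d-separated.

No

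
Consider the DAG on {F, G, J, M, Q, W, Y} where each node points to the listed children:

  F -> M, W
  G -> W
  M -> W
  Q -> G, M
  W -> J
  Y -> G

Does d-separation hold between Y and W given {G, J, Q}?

Yes

There are 3 undirected paths between Y and W; checking each against the conditioning set {G, J, Q}:
Path 1: Y → G → W
  G is a chain here and G is conditioned on, so the path is blocked at G.
Path 2: Y → G ← Q → M ← F → W
  Q is a fork here and Q is conditioned on, so the path is blocked at Q.
Path 3: Y → G ← Q → M → W
  Q is a fork here and Q is conditioned on, so the path is blocked at Q.
All paths are blocked; Y ⊥ W | {G, J, Q} holds.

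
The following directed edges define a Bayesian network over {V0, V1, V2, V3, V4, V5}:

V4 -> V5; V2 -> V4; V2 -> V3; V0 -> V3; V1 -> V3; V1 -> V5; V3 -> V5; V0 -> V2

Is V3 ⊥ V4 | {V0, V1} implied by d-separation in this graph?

Enumerating the 4 paths from V3 to V4 and testing each for blocking by {V0, V1}:
Path 1: V3 → V5 ← V4
  V5 is a collider here and neither V5 nor any of its descendants is conditioned on, so the collider stays closed — the path is blocked at V5.
Path 2: V3 ← V2 → V4
  V2 is a fork and V2 is not conditioned on — no node blocks this path, so it is active.
Path 3: V3 ← V0 → V2 → V4
  V0 is a fork here and V0 is conditioned on, so the path is blocked at V0.
Path 4: V3 ← V1 → V5 ← V4
  V1 is a fork here and V1 is conditioned on, so the path is blocked at V1.
Because an active path exists, V3 and V4 are not d-separated.

No — V3 and V4 are not d-separated given {V0, V1}.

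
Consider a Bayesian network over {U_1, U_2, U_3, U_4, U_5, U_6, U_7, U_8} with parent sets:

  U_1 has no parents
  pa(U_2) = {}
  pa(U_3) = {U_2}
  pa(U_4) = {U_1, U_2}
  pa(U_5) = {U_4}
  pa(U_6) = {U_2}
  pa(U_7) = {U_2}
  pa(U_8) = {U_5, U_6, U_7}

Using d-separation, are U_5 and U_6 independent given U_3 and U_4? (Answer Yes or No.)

Yes

Enumerating the 4 paths from U_5 to U_6 and testing each for blocking by {U_3, U_4}:
Path 1: U_5 → U_8 ← U_7 ← U_2 → U_6
  U_8 is a collider here and neither U_8 nor any of its descendants is conditioned on, so the collider stays closed — the path is blocked at U_8.
Path 2: U_5 → U_8 ← U_6
  U_8 is a collider here and neither U_8 nor any of its descendants is conditioned on, so the collider stays closed — the path is blocked at U_8.
Path 3: U_5 ← U_4 ← U_2 → U_7 → U_8 ← U_6
  U_4 is a chain here and U_4 is conditioned on, so the path is blocked at U_4.
Path 4: U_5 ← U_4 ← U_2 → U_6
  U_4 is a chain here and U_4 is conditioned on, so the path is blocked at U_4.
Every path is blocked, so U_5 and U_6 are d-separated given {U_3, U_4}.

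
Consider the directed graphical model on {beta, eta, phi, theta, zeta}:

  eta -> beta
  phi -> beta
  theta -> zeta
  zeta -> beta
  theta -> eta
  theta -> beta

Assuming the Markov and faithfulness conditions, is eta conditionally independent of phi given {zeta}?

Enumerating the 3 paths from eta to phi and testing each for blocking by {zeta}:
Path 1: eta ← theta → zeta → beta ← phi
  zeta is a chain here and zeta is conditioned on, so the path is blocked at zeta.
Path 2: eta ← theta → beta ← phi
  beta is a collider here and neither beta nor any of its descendants is conditioned on, so the collider stays closed — the path is blocked at beta.
Path 3: eta → beta ← phi
  beta is a collider here and neither beta nor any of its descendants is conditioned on, so the collider stays closed — the path is blocked at beta.
Since every path is blocked, d-separation holds.

Yes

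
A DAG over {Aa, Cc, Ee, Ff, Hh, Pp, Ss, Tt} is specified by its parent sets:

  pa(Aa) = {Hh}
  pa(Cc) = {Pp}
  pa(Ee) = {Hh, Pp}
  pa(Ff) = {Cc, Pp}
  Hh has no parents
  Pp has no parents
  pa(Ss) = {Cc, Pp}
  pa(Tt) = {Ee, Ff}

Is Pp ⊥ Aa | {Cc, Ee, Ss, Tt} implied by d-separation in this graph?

Enumerating the 4 paths from Pp to Aa and testing each for blocking by {Cc, Ee, Ss, Tt}:
Path 1: Pp → Cc → Ff → Tt ← Ee ← Hh → Aa
  Cc is a chain here and Cc is conditioned on, so the path is blocked at Cc.
Path 2: Pp → Ss ← Cc → Ff → Tt ← Ee ← Hh → Aa
  Cc is a fork here and Cc is conditioned on, so the path is blocked at Cc.
Path 3: Pp → Ee ← Hh → Aa
  Ee is a collider and Ee is conditioned on, which opens it; Hh is a fork and Hh is not conditioned on — no node blocks this path, so it is active.
Path 4: Pp → Ff → Tt ← Ee ← Hh → Aa
  Ee is a chain here and Ee is conditioned on, so the path is blocked at Ee.
Because an active path exists, Pp and Aa are not d-separated.

No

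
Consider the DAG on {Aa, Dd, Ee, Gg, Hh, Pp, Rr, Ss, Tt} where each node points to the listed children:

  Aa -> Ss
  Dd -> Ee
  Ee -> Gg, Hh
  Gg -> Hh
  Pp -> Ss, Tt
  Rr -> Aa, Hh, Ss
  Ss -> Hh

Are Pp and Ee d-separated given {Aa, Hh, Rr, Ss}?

Yes

There are 6 undirected paths between Pp and Ee; checking each against the conditioning set {Aa, Hh, Rr, Ss}:
Path 1: Pp → Ss ← Rr → Hh ← Ee
  Rr is a fork here and Rr is conditioned on, so the path is blocked at Rr.
Path 2: Pp → Ss ← Rr → Hh ← Gg ← Ee
  Rr is a fork here and Rr is conditioned on, so the path is blocked at Rr.
Path 3: Pp → Ss → Hh ← Ee
  Ss is a chain here and Ss is conditioned on, so the path is blocked at Ss.
Path 4: Pp → Ss → Hh ← Gg ← Ee
  Ss is a chain here and Ss is conditioned on, so the path is blocked at Ss.
Path 5: Pp → Ss ← Aa ← Rr → Hh ← Ee
  Aa is a chain here and Aa is conditioned on, so the path is blocked at Aa.
Path 6: Pp → Ss ← Aa ← Rr → Hh ← Gg ← Ee
  Aa is a chain here and Aa is conditioned on, so the path is blocked at Aa.
Every path is blocked, so Pp and Ee are d-separated given {Aa, Hh, Rr, Ss}.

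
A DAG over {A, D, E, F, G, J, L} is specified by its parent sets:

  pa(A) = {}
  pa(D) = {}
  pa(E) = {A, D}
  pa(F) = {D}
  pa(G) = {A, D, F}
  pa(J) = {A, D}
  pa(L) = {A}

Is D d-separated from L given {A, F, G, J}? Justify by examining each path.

Enumerating the 4 paths from D to L and testing each for blocking by {A, F, G, J}:
  1. D → E ← A → L — E:collider[blocks]; A:fork[blocks] ⇒ blocked
  2. D → J ← A → L — J:collider[open]; A:fork[blocks] ⇒ blocked
  3. D → F → G ← A → L — F:chain[blocks]; G:collider[open]; A:fork[blocks] ⇒ blocked
  4. D → G ← A → L — G:collider[open]; A:fork[blocks] ⇒ blocked
Every path is blocked, so D and L are d-separated given {A, F, G, J}.

Yes — D and L are d-separated given {A, F, G, J}.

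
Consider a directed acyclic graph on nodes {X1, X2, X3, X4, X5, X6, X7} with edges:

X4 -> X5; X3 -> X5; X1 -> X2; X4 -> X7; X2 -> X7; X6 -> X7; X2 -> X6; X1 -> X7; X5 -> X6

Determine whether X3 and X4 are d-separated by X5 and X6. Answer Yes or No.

No — X3 and X4 are not d-separated given {X5, X6}.

We examine all 4 paths between X3 and X4:
Path 1: X3 → X5 ← X4
  X5 is a collider and X5 is conditioned on, which opens it — no node blocks this path, so it is active.
Path 2: X3 → X5 → X6 ← X2 ← X1 → X7 ← X4
  X5 is a chain here and X5 is conditioned on, so the path is blocked at X5.
Path 3: X3 → X5 → X6 ← X2 → X7 ← X4
  X5 is a chain here and X5 is conditioned on, so the path is blocked at X5.
Path 4: X3 → X5 → X6 → X7 ← X4
  X5 is a chain here and X5 is conditioned on, so the path is blocked at X5.
At least one path is unblocked, so d-separation fails.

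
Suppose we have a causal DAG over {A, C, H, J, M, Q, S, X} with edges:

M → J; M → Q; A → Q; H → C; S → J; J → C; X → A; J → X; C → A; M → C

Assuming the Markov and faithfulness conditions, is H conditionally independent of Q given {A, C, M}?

We examine all 6 paths between H and Q:
Path 1: H → C ← M → Q
  M is a fork here and M is conditioned on, so the path is blocked at M.
Path 2: H → C ← M → J → X → A → Q
  M is a fork here and M is conditioned on, so the path is blocked at M.
Path 3: H → C → A ← X ← J ← M → Q
  C is a chain here and C is conditioned on, so the path is blocked at C.
Path 4: H → C → A → Q
  C is a chain here and C is conditioned on, so the path is blocked at C.
Path 5: H → C ← J → X → A → Q
  A is a chain here and A is conditioned on, so the path is blocked at A.
Path 6: H → C ← J ← M → Q
  M is a fork here and M is conditioned on, so the path is blocked at M.
All paths are blocked; H ⊥ Q | {A, C, M} holds.

Yes — H and Q are d-separated given {A, C, M}.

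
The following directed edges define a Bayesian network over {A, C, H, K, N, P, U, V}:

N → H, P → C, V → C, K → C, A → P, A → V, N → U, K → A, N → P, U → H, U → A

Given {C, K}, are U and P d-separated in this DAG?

5 paths connect U and P; each must be blocked for d-separation to hold:
Path 1: U → A → P
  A is a chain and A is not conditioned on — no node blocks this path, so it is active.
Path 2: U → A → V → C ← P
  A is a chain and A is not conditioned on; V is a chain and V is not conditioned on; C is a collider and C is conditioned on, which opens it — no node blocks this path, so it is active.
Path 3: U → A ← K → C ← P
  K is a fork here and K is conditioned on, so the path is blocked at K.
Path 4: U ← N → P
  N is a fork and N is not conditioned on — no node blocks this path, so it is active.
Path 5: U → H ← N → P
  H is a collider here and neither H nor any of its descendants is conditioned on, so the collider stays closed — the path is blocked at H.
At least one path is unblocked, so d-separation fails.

No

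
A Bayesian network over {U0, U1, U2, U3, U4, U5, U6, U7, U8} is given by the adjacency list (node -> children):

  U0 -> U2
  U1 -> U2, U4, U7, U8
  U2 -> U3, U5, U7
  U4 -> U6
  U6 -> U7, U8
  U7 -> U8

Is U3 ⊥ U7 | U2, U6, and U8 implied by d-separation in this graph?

6 paths connect U3 and U7; each must be blocked for d-separation to hold:
Path 1: U3 ← U2 ← U1 → U7
  U2 is a chain here and U2 is conditioned on, so the path is blocked at U2.
Path 2: U3 ← U2 ← U1 → U4 → U6 → U7
  U2 is a chain here and U2 is conditioned on, so the path is blocked at U2.
Path 3: U3 ← U2 ← U1 → U4 → U6 → U8 ← U7
  U2 is a chain here and U2 is conditioned on, so the path is blocked at U2.
Path 4: U3 ← U2 ← U1 → U8 ← U7
  U2 is a chain here and U2 is conditioned on, so the path is blocked at U2.
Path 5: U3 ← U2 ← U1 → U8 ← U6 → U7
  U2 is a chain here and U2 is conditioned on, so the path is blocked at U2.
Path 6: U3 ← U2 → U7
  U2 is a fork here and U2 is conditioned on, so the path is blocked at U2.
All paths are blocked; U3 ⊥ U7 | {U2, U6, U8} holds.

Yes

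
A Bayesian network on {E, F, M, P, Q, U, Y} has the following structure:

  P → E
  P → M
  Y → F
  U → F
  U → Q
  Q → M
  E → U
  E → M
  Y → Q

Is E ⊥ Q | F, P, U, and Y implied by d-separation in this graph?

Yes — E and Q are d-separated given {F, P, U, Y}.

There are 4 undirected paths between E and Q; checking each against the conditioning set {F, P, U, Y}:
Path 1: E → U → Q
  U is a chain here and U is conditioned on, so the path is blocked at U.
Path 2: E → U → F ← Y → Q
  U is a chain here and U is conditioned on, so the path is blocked at U.
Path 3: E ← P → M ← Q
  P is a fork here and P is conditioned on, so the path is blocked at P.
Path 4: E → M ← Q
  M is a collider here and neither M nor any of its descendants is conditioned on, so the collider stays closed — the path is blocked at M.
Every path is blocked, so E and Q are d-separated given {F, P, U, Y}.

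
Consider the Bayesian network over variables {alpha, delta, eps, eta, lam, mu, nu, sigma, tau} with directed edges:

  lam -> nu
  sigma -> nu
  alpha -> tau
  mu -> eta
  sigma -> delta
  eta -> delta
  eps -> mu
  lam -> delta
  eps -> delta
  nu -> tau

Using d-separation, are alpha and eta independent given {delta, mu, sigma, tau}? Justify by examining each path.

No

4 paths connect alpha and eta; each must be blocked for d-separation to hold:
  1. alpha → tau ← nu ← sigma → delta ← eps → mu → eta — tau:collider[open]; nu:chain[open]; sigma:fork[blocks]; delta:collider[open]; eps:fork[open]; mu:chain[blocks] ⇒ blocked
  2. alpha → tau ← nu ← sigma → delta ← eta — tau:collider[open]; nu:chain[open]; sigma:fork[blocks]; delta:collider[open] ⇒ blocked
  3. alpha → tau ← nu ← lam → delta ← eps → mu → eta — tau:collider[open]; nu:chain[open]; lam:fork[open]; delta:collider[open]; eps:fork[open]; mu:chain[blocks] ⇒ blocked
  4. alpha → tau ← nu ← lam → delta ← eta — tau:collider[open]; nu:chain[open]; lam:fork[open]; delta:collider[open] ⇒ active
At least one path is unblocked, so d-separation fails.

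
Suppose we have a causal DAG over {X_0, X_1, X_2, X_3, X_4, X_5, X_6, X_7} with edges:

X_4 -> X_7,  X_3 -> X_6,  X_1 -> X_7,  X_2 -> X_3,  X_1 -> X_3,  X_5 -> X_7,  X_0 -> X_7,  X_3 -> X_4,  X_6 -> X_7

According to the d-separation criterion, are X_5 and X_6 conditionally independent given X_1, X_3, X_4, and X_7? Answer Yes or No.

We examine all 3 paths between X_5 and X_6:
  1. X_5 → X_7 ← X_4 ← X_3 → X_6 — X_7:collider[open]; X_4:chain[blocks]; X_3:fork[blocks] ⇒ blocked
  2. X_5 → X_7 ← X_6 — X_7:collider[open] ⇒ active
  3. X_5 → X_7 ← X_1 → X_3 → X_6 — X_7:collider[open]; X_1:fork[blocks]; X_3:chain[blocks] ⇒ blocked
Since the path X_5 → X_7 ← X_6 is active, X_5 and X_6 are not d-separated given {X_1, X_3, X_4, X_7}.

No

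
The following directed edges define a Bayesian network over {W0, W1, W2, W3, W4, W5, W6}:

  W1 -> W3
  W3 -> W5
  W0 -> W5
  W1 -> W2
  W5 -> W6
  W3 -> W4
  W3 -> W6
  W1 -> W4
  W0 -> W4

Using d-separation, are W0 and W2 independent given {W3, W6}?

Yes

There are 6 undirected paths between W0 and W2; checking each against the conditioning set {W3, W6}:
Path 1: W0 → W4 ← W3 ← W1 → W2
  W4 is a collider here and neither W4 nor any of its descendants is conditioned on, so the collider stays closed — the path is blocked at W4.
Path 2: W0 → W4 ← W1 → W2
  W4 is a collider here and neither W4 nor any of its descendants is conditioned on, so the collider stays closed — the path is blocked at W4.
Path 3: W0 → W5 ← W3 → W4 ← W1 → W2
  W3 is a fork here and W3 is conditioned on, so the path is blocked at W3.
Path 4: W0 → W5 ← W3 ← W1 → W2
  W3 is a chain here and W3 is conditioned on, so the path is blocked at W3.
Path 5: W0 → W5 → W6 ← W3 → W4 ← W1 → W2
  W3 is a fork here and W3 is conditioned on, so the path is blocked at W3.
Path 6: W0 → W5 → W6 ← W3 ← W1 → W2
  W3 is a chain here and W3 is conditioned on, so the path is blocked at W3.
All paths are blocked; W0 ⊥ W2 | {W3, W6} holds.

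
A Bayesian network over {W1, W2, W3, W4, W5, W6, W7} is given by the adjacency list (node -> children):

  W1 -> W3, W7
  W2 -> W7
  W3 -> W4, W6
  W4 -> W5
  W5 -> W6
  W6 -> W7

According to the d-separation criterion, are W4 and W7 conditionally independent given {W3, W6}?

4 paths connect W4 and W7; each must be blocked for d-separation to hold:
Path 1: W4 ← W3 → W6 → W7
  W3 is a fork here and W3 is conditioned on, so the path is blocked at W3.
Path 2: W4 ← W3 ← W1 → W7
  W3 is a chain here and W3 is conditioned on, so the path is blocked at W3.
Path 3: W4 → W5 → W6 ← W3 ← W1 → W7
  W3 is a chain here and W3 is conditioned on, so the path is blocked at W3.
Path 4: W4 → W5 → W6 → W7
  W6 is a chain here and W6 is conditioned on, so the path is blocked at W6.
Since every path is blocked, d-separation holds.

Yes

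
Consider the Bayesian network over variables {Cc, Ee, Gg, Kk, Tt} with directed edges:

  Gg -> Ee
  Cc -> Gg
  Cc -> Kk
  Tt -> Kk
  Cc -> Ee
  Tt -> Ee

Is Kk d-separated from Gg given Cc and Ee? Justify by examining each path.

No — Kk and Gg are not d-separated given {Cc, Ee}.

Enumerating the 4 paths from Kk to Gg and testing each for blocking by {Cc, Ee}:
  1. Kk ← Cc → Ee ← Gg — Cc:fork[blocks]; Ee:collider[open] ⇒ blocked
  2. Kk ← Cc → Gg — Cc:fork[blocks] ⇒ blocked
  3. Kk ← Tt → Ee ← Cc → Gg — Tt:fork[open]; Ee:collider[open]; Cc:fork[blocks] ⇒ blocked
  4. Kk ← Tt → Ee ← Gg — Tt:fork[open]; Ee:collider[open] ⇒ active
Since the path Kk ← Tt → Ee ← Gg is active, Kk and Gg are not d-separated given {Cc, Ee}.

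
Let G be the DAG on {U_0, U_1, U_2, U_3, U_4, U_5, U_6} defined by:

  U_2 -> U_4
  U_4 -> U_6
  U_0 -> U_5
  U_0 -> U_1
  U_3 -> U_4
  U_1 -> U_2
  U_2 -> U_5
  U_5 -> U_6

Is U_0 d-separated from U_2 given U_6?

No

Enumerating the 3 paths from U_0 to U_2 and testing each for blocking by {U_6}:
Path 1: U_0 → U_5 → U_6 ← U_4 ← U_2
  U_5 is a chain and U_5 is not conditioned on; U_6 is a collider and U_6 is conditioned on, which opens it; U_4 is a chain and U_4 is not conditioned on — no node blocks this path, so it is active.
Path 2: U_0 → U_5 ← U_2
  U_5 is a collider and its descendant U_6 is conditioned on, which opens it — no node blocks this path, so it is active.
Path 3: U_0 → U_1 → U_2
  U_1 is a chain and U_1 is not conditioned on — no node blocks this path, so it is active.
Since the path U_0 → U_5 → U_6 ← U_4 ← U_2 is active, U_0 and U_2 are not d-separated given {U_6}.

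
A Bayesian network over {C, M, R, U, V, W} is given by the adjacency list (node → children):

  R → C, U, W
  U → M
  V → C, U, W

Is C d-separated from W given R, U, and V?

Enumerating the 4 paths from C to W and testing each for blocking by {R, U, V}:
Path 1: C ← V → W
  V is a fork here and V is conditioned on, so the path is blocked at V.
Path 2: C ← V → U ← R → W
  V is a fork here and V is conditioned on, so the path is blocked at V.
Path 3: C ← R → W
  R is a fork here and R is conditioned on, so the path is blocked at R.
Path 4: C ← R → U ← V → W
  R is a fork here and R is conditioned on, so the path is blocked at R.
All paths are blocked; C ⊥ W | {R, U, V} holds.

Yes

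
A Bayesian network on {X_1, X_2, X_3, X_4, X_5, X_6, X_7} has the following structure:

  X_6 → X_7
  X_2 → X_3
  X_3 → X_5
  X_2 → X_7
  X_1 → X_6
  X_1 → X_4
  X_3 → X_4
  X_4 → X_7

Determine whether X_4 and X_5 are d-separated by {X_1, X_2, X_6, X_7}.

No — X_4 and X_5 are not d-separated given {X_1, X_2, X_6, X_7}.

3 paths connect X_4 and X_5; each must be blocked for d-separation to hold:
  1. X_4 → X_7 ← X_2 → X_3 → X_5 — X_7:collider[open]; X_2:fork[blocks]; X_3:chain[open] ⇒ blocked
  2. X_4 ← X_3 → X_5 — X_3:fork[open] ⇒ active
  3. X_4 ← X_1 → X_6 → X_7 ← X_2 → X_3 → X_5 — X_1:fork[blocks]; X_6:chain[blocks]; X_7:collider[open]; X_2:fork[blocks]; X_3:chain[open] ⇒ blocked
Because an active path exists, X_4 and X_5 are not d-separated.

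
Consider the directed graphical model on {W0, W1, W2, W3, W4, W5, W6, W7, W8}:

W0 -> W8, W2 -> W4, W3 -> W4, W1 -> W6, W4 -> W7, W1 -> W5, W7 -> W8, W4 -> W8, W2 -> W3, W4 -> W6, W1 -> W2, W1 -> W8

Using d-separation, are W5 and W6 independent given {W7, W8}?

No

Enumerating the 5 paths from W5 to W6 and testing each for blocking by {W7, W8}:
Path 1: W5 ← W1 → W8 ← W7 ← W4 → W6
  W7 is a chain here and W7 is conditioned on, so the path is blocked at W7.
Path 2: W5 ← W1 → W8 ← W4 → W6
  W1 is a fork and W1 is not conditioned on; W8 is a collider and W8 is conditioned on, which opens it; W4 is a fork and W4 is not conditioned on — no node blocks this path, so it is active.
Path 3: W5 ← W1 → W6
  W1 is a fork and W1 is not conditioned on — no node blocks this path, so it is active.
Path 4: W5 ← W1 → W2 → W4 → W6
  W1 is a fork and W1 is not conditioned on; W2 is a chain and W2 is not conditioned on; W4 is a chain and W4 is not conditioned on — no node blocks this path, so it is active.
Path 5: W5 ← W1 → W2 → W3 → W4 → W6
  W1 is a fork and W1 is not conditioned on; W2 is a chain and W2 is not conditioned on; W3 is a chain and W3 is not conditioned on; W4 is a chain and W4 is not conditioned on — no node blocks this path, so it is active.
Since the path W5 ← W1 → W8 ← W4 → W6 is active, W5 and W6 are not d-separated given {W7, W8}.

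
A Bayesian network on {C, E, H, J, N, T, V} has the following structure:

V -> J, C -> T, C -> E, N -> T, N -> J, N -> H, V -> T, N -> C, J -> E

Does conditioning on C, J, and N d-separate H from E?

Yes

6 paths connect H and E; each must be blocked for d-separation to hold:
Path 1: H ← N → T ← V → J → E
  N is a fork here and N is conditioned on, so the path is blocked at N.
Path 2: H ← N → T ← C → E
  N is a fork here and N is conditioned on, so the path is blocked at N.
Path 3: H ← N → J → E
  N is a fork here and N is conditioned on, so the path is blocked at N.
Path 4: H ← N → J ← V → T ← C → E
  N is a fork here and N is conditioned on, so the path is blocked at N.
Path 5: H ← N → C → T ← V → J → E
  N is a fork here and N is conditioned on, so the path is blocked at N.
Path 6: H ← N → C → E
  N is a fork here and N is conditioned on, so the path is blocked at N.
Every path is blocked, so H and E are d-separated given {C, J, N}.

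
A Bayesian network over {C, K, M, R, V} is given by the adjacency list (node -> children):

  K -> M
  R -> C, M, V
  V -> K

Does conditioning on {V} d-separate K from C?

Yes

Enumerating the 2 paths from K to C and testing each for blocking by {V}:
Path 1: K → M ← R → C
  M is a collider here and neither M nor any of its descendants is conditioned on, so the collider stays closed — the path is blocked at M.
Path 2: K ← V ← R → C
  V is a chain here and V is conditioned on, so the path is blocked at V.
All paths are blocked; K ⊥ C | {V} holds.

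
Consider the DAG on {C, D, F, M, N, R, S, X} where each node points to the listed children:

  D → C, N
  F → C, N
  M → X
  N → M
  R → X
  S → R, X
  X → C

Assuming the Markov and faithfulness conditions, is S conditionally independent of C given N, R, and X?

Yes

We examine all 6 paths between S and C:
Path 1: S → R → X ← M ← N ← F → C
  R is a chain here and R is conditioned on, so the path is blocked at R.
Path 2: S → R → X ← M ← N ← D → C
  R is a chain here and R is conditioned on, so the path is blocked at R.
Path 3: S → R → X → C
  R is a chain here and R is conditioned on, so the path is blocked at R.
Path 4: S → X ← M ← N ← F → C
  N is a chain here and N is conditioned on, so the path is blocked at N.
Path 5: S → X ← M ← N ← D → C
  N is a chain here and N is conditioned on, so the path is blocked at N.
Path 6: S → X → C
  X is a chain here and X is conditioned on, so the path is blocked at X.
Since every path is blocked, d-separation holds.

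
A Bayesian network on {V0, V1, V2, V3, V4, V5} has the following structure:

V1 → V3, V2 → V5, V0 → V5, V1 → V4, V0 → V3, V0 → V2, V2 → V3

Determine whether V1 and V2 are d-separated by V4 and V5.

Yes

There are 3 undirected paths between V1 and V2; checking each against the conditioning set {V4, V5}:
Path 1: V1 → V3 ← V2
  V3 is a collider here and neither V3 nor any of its descendants is conditioned on, so the collider stays closed — the path is blocked at V3.
Path 2: V1 → V3 ← V0 → V5 ← V2
  V3 is a collider here and neither V3 nor any of its descendants is conditioned on, so the collider stays closed — the path is blocked at V3.
Path 3: V1 → V3 ← V0 → V2
  V3 is a collider here and neither V3 nor any of its descendants is conditioned on, so the collider stays closed — the path is blocked at V3.
Since every path is blocked, d-separation holds.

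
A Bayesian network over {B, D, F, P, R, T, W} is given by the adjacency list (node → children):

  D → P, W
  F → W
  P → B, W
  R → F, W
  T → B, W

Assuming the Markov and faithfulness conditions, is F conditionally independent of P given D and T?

Yes

We examine all 6 paths between F and P:
Path 1: F → W ← D → P
  W is a collider here and neither W nor any of its descendants is conditioned on, so the collider stays closed — the path is blocked at W.
Path 2: F → W ← P
  W is a collider here and neither W nor any of its descendants is conditioned on, so the collider stays closed — the path is blocked at W.
Path 3: F → W ← T → B ← P
  W is a collider here and neither W nor any of its descendants is conditioned on, so the collider stays closed — the path is blocked at W.
Path 4: F ← R → W ← D → P
  W is a collider here and neither W nor any of its descendants is conditioned on, so the collider stays closed — the path is blocked at W.
Path 5: F ← R → W ← P
  W is a collider here and neither W nor any of its descendants is conditioned on, so the collider stays closed — the path is blocked at W.
Path 6: F ← R → W ← T → B ← P
  W is a collider here and neither W nor any of its descendants is conditioned on, so the collider stays closed — the path is blocked at W.
Every path is blocked, so F and P are d-separated given {D, T}.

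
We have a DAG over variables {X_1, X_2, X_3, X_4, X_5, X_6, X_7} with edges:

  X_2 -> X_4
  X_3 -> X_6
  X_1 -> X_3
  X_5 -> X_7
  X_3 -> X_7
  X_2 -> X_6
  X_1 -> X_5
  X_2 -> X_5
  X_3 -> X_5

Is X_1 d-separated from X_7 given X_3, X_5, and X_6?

Yes

There are 6 undirected paths between X_1 and X_7; checking each against the conditioning set {X_3, X_5, X_6}:
  1. X_1 → X_3 → X_6 ← X_2 → X_5 → X_7 — X_3:chain[blocks]; X_6:collider[open]; X_2:fork[open]; X_5:chain[blocks] ⇒ blocked
  2. X_1 → X_3 → X_5 → X_7 — X_3:chain[blocks]; X_5:chain[blocks] ⇒ blocked
  3. X_1 → X_3 → X_7 — X_3:chain[blocks] ⇒ blocked
  4. X_1 → X_5 ← X_3 → X_7 — X_5:collider[open]; X_3:fork[blocks] ⇒ blocked
  5. X_1 → X_5 ← X_2 → X_6 ← X_3 → X_7 — X_5:collider[open]; X_2:fork[open]; X_6:collider[open]; X_3:fork[blocks] ⇒ blocked
  6. X_1 → X_5 → X_7 — X_5:chain[blocks] ⇒ blocked
Since every path is blocked, d-separation holds.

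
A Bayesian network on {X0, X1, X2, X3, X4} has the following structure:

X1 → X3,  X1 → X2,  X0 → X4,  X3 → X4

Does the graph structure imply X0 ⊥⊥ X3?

Yes — X0 and X3 are d-separated given ∅.

Only one path connects X0 and X3:
Path 1: X0 → X4 ← X3
  X4 is a collider here and neither X4 nor any of its descendants is conditioned on, so the collider stays closed — the path is blocked at X4.
Every path is blocked, so X0 and X3 are d-separated given ∅.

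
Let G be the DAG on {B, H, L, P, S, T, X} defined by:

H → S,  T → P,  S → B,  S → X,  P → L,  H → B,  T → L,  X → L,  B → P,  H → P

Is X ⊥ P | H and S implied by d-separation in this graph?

There are 6 undirected paths between X and P; checking each against the conditioning set {H, S}:
  1. X → L ← T → P — L:collider[blocks]; T:fork[open] ⇒ blocked
  2. X → L ← P — L:collider[blocks] ⇒ blocked
  3. X ← S ← H → B → P — S:chain[blocks]; H:fork[blocks]; B:chain[open] ⇒ blocked
  4. X ← S ← H → P — S:chain[blocks]; H:fork[blocks] ⇒ blocked
  5. X ← S → B ← H → P — S:fork[blocks]; B:collider[blocks]; H:fork[blocks] ⇒ blocked
  6. X ← S → B → P — S:fork[blocks]; B:chain[open] ⇒ blocked
Every path is blocked, so X and P are d-separated given {H, S}.

Yes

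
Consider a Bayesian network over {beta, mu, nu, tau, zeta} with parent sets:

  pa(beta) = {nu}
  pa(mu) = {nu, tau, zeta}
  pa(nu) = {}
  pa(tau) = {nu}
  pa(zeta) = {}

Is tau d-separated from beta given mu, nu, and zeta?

Yes

There are 2 undirected paths between tau and beta; checking each against the conditioning set {mu, nu, zeta}:
  1. tau ← nu → beta — nu:fork[blocks] ⇒ blocked
  2. tau → mu ← nu → beta — mu:collider[open]; nu:fork[blocks] ⇒ blocked
All paths are blocked; tau ⊥ beta | {mu, nu, zeta} holds.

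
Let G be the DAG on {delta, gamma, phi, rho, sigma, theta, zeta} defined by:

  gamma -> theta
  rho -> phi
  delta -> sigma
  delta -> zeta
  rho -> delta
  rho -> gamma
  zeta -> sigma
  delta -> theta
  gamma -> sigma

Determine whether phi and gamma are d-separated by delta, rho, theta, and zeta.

4 paths connect phi and gamma; each must be blocked for d-separation to hold:
Path 1: phi ← rho → delta → sigma ← gamma
  rho is a fork here and rho is conditioned on, so the path is blocked at rho.
Path 2: phi ← rho → delta → zeta → sigma ← gamma
  rho is a fork here and rho is conditioned on, so the path is blocked at rho.
Path 3: phi ← rho → delta → theta ← gamma
  rho is a fork here and rho is conditioned on, so the path is blocked at rho.
Path 4: phi ← rho → gamma
  rho is a fork here and rho is conditioned on, so the path is blocked at rho.
Since every path is blocked, d-separation holds.

Yes — phi and gamma are d-separated given {delta, rho, theta, zeta}.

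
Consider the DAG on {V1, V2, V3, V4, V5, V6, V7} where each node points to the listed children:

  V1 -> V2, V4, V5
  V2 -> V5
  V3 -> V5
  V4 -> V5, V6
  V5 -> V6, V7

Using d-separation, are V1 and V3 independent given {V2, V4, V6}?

We examine all 4 paths between V1 and V3:
Path 1: V1 → V4 → V6 ← V5 ← V3
  V4 is a chain here and V4 is conditioned on, so the path is blocked at V4.
Path 2: V1 → V4 → V5 ← V3
  V4 is a chain here and V4 is conditioned on, so the path is blocked at V4.
Path 3: V1 → V5 ← V3
  V5 is a collider and its descendant V6 is conditioned on, which opens it — no node blocks this path, so it is active.
Path 4: V1 → V2 → V5 ← V3
  V2 is a chain here and V2 is conditioned on, so the path is blocked at V2.
Since the path V1 → V5 ← V3 is active, V1 and V3 are not d-separated given {V2, V4, V6}.

No — V1 and V3 are not d-separated given {V2, V4, V6}.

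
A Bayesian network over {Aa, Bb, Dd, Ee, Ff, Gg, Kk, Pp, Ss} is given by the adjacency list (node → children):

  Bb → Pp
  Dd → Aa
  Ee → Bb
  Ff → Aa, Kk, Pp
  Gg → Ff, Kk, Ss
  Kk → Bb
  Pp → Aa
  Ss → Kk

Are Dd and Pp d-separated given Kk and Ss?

Yes

We examine all 5 paths between Dd and Pp:
Path 1: Dd → Aa ← Pp
  Aa is a collider here and neither Aa nor any of its descendants is conditioned on, so the collider stays closed — the path is blocked at Aa.
Path 2: Dd → Aa ← Ff → Pp
  Aa is a collider here and neither Aa nor any of its descendants is conditioned on, so the collider stays closed — the path is blocked at Aa.
Path 3: Dd → Aa ← Ff ← Gg → Ss → Kk → Bb → Pp
  Aa is a collider here and neither Aa nor any of its descendants is conditioned on, so the collider stays closed — the path is blocked at Aa.
Path 4: Dd → Aa ← Ff ← Gg → Kk → Bb → Pp
  Aa is a collider here and neither Aa nor any of its descendants is conditioned on, so the collider stays closed — the path is blocked at Aa.
Path 5: Dd → Aa ← Ff → Kk → Bb → Pp
  Aa is a collider here and neither Aa nor any of its descendants is conditioned on, so the collider stays closed — the path is blocked at Aa.
All paths are blocked; Dd ⊥ Pp | {Kk, Ss} holds.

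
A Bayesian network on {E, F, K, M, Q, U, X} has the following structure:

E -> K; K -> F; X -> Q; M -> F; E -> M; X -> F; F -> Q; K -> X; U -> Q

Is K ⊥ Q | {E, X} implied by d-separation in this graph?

No — K and Q are not d-separated given {E, X}.

6 paths connect K and Q; each must be blocked for d-separation to hold:
Path 1: K ← E → M → F ← X → Q
  E is a fork here and E is conditioned on, so the path is blocked at E.
Path 2: K ← E → M → F → Q
  E is a fork here and E is conditioned on, so the path is blocked at E.
Path 3: K → X → Q
  X is a chain here and X is conditioned on, so the path is blocked at X.
Path 4: K → X → F → Q
  X is a chain here and X is conditioned on, so the path is blocked at X.
Path 5: K → F ← X → Q
  F is a collider here and neither F nor any of its descendants is conditioned on, so the collider stays closed — the path is blocked at F.
Path 6: K → F → Q
  F is a chain and F is not conditioned on — no node blocks this path, so it is active.
Because an active path exists, K and Q are not d-separated.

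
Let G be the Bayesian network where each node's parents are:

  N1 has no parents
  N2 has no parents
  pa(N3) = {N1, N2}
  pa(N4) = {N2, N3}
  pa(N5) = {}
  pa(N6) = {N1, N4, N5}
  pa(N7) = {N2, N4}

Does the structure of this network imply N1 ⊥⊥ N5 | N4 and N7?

Yes

Enumerating the 4 paths from N1 to N5 and testing each for blocking by {N4, N7}:
  1. N1 → N6 ← N5 — N6:collider[blocks] ⇒ blocked
  2. N1 → N3 ← N2 → N7 ← N4 → N6 ← N5 — N3:collider[open]; N2:fork[open]; N7:collider[open]; N4:fork[blocks]; N6:collider[blocks] ⇒ blocked
  3. N1 → N3 ← N2 → N4 → N6 ← N5 — N3:collider[open]; N2:fork[open]; N4:chain[blocks]; N6:collider[blocks] ⇒ blocked
  4. N1 → N3 → N4 → N6 ← N5 — N3:chain[open]; N4:chain[blocks]; N6:collider[blocks] ⇒ blocked
Since every path is blocked, d-separation holds.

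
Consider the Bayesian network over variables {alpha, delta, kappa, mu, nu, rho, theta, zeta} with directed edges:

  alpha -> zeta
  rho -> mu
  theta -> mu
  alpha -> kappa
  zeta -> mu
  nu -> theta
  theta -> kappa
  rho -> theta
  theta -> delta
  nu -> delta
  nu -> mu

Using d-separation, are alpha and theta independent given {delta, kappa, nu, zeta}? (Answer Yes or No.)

No

Enumerating the 5 paths from alpha to theta and testing each for blocking by {delta, kappa, nu, zeta}:
Path 1: alpha → zeta → mu ← nu → theta
  zeta is a chain here and zeta is conditioned on, so the path is blocked at zeta.
Path 2: alpha → zeta → mu ← nu → delta ← theta
  zeta is a chain here and zeta is conditioned on, so the path is blocked at zeta.
Path 3: alpha → zeta → mu ← rho → theta
  zeta is a chain here and zeta is conditioned on, so the path is blocked at zeta.
Path 4: alpha → zeta → mu ← theta
  zeta is a chain here and zeta is conditioned on, so the path is blocked at zeta.
Path 5: alpha → kappa ← theta
  kappa is a collider and kappa is conditioned on, which opens it — no node blocks this path, so it is active.
At least one path is unblocked, so d-separation fails.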